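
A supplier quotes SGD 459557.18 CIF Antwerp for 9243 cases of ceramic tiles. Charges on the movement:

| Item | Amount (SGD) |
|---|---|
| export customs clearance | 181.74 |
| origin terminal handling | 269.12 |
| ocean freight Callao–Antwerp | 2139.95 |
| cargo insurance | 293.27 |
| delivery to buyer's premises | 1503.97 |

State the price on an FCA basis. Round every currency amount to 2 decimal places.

FCA price: SGD 456854.84

Not relevant to the conversion: export clearance — on the seller under both CIF and FCA; already in the CIF price and stays in the FCA price. delivery — on the buyer under both terms; not part of either seller's price.
From CIF to FCA, the seller no longer bears: origin terminal, freight, insurance.
FCA price = 459557.18 − 269.12 − 2139.95 − 293.27 = 456854.84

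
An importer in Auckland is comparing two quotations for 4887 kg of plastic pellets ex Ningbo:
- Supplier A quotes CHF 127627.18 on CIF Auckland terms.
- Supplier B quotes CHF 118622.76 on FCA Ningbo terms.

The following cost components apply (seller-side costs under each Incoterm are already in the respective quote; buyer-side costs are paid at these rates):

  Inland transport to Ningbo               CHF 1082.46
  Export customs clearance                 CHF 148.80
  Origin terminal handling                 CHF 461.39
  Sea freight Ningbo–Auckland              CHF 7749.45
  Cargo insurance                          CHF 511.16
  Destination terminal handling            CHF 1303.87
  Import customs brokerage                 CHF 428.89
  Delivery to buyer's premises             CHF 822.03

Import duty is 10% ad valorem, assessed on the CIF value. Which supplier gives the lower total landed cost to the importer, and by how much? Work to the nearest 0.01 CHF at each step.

Supplier A (CIF):
The CIF price already equals the CIF value: 127627.18
Import duty = 127627.18 × 10% = 12762.72
Buyer bears (A): 1303.87 + 428.89 + 822.03 = 2554.79
Landed cost (A) = invoice 127627.18 + 2554.79 + duty 12762.72 = 142944.69
Supplier B (FCA):
CIF value = FCA price + origin terminal + freight + insurance = 118622.76 + 461.39 + 7749.45 + 511.16 = 127344.76
Import duty = 127344.76 × 10% = 12734.48
Buyer bears (B): 461.39 + 7749.45 + 511.16 + 1303.87 + 428.89 + 822.03 = 11276.79
Landed cost (B) = invoice 118622.76 + 11276.79 + duty 12734.48 = 142634.03
Difference = |142944.69 − 142634.03| = 310.66

Supplier B is cheaper by CHF 310.66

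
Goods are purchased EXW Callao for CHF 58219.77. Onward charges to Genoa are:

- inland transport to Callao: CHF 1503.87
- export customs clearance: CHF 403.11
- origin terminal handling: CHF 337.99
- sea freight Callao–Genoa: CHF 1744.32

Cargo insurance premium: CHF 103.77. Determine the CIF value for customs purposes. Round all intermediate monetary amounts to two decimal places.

CIF value: CHF 62312.83

CIF = EXW price + pre-shipment costs + freight + insurance
CIF = 58219.77 + 1503.87 + 403.11 + 337.99 + 1744.32 + 103.77 = 62312.83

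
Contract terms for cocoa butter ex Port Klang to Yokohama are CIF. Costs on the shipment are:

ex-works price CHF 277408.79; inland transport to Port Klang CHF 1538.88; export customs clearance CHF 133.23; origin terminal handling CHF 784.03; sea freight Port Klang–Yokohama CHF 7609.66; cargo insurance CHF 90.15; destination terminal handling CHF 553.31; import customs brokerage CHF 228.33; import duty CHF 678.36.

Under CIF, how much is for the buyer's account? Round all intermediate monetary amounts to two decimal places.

Buyer's account: CHF 1460.00

CIF: the seller pays costs through ocean freight and marine insurance to the destination port.
Seller's account: goods 277408.79 + inland to port 1538.88 + export clearance 133.23 + origin terminal 784.03 + freight 7609.66 + insurance 90.15 = 287564.74
Buyer's account: destination terminal 553.31 + brokerage 228.33 + duty 678.36 = 1460.00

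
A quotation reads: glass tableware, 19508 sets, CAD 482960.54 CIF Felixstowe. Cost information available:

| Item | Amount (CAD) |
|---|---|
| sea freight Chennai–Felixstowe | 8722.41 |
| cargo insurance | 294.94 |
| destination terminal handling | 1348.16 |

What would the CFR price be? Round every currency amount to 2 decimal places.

Not relevant to the conversion: freight — on the seller under both CIF and CFR; already in the CIF price and stays in the CFR price. destination terminal — on the buyer under both terms; not part of either seller's price.
From CIF to CFR, the seller no longer bears: insurance.
CFR price = 482960.54 − 294.94 = 482665.60

CFR price: CAD 482665.60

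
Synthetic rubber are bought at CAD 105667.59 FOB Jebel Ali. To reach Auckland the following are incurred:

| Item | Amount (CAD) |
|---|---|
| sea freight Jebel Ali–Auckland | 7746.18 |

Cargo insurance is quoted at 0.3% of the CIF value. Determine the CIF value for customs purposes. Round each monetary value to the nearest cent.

CIF value: CAD 113755.04

Let C be the CIF value. C = FOB price + freight + 0.3% × C
C − 0.3% × C = 105667.59 + 7746.18
0.997 × C = 113413.77
C = 113413.77 / 0.997 = 113755.04
Insurance premium = 0.3% × 113755.04 = 341.27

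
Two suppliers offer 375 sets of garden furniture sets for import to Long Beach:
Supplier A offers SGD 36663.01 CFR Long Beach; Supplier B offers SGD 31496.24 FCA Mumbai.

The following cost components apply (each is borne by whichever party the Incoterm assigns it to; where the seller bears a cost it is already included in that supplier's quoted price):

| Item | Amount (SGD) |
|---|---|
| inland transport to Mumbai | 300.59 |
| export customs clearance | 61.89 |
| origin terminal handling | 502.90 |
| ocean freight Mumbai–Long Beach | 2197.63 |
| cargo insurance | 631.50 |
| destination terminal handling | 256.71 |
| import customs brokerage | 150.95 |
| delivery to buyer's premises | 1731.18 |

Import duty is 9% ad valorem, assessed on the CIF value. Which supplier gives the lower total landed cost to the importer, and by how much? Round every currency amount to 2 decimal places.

Supplier B is cheaper by SGD 2688.21

Supplier A (CFR):
CIF value = CFR price + insurance = 36663.01 + 631.50 = 37294.51
Import duty = 37294.51 × 9% = 3356.51
Buyer bears (A): 631.50 + 256.71 + 150.95 + 1731.18 = 2770.34
Landed cost (A) = invoice 36663.01 + 2770.34 + duty 3356.51 = 42789.86
Supplier B (FCA):
CIF value = FCA price + origin terminal + freight + insurance = 31496.24 + 502.90 + 2197.63 + 631.50 = 34828.27
Import duty = 34828.27 × 9% = 3134.54
Buyer bears (B): 502.90 + 2197.63 + 631.50 + 256.71 + 150.95 + 1731.18 = 5470.87
Landed cost (B) = invoice 31496.24 + 5470.87 + duty 3134.54 = 40101.65
Difference = |42789.86 − 40101.65| = 2688.21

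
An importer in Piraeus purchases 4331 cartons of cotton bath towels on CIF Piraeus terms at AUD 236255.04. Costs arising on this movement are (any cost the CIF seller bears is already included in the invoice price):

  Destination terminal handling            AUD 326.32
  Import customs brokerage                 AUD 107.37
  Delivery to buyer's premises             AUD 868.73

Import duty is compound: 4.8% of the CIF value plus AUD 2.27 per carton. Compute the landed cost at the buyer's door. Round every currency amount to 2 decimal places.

Total landed cost: AUD 258729.07

CIF: the seller pays costs through ocean freight and marine insurance to the destination port.
The CIF price already equals the CIF value: 236255.04
Ad valorem component: 236255.04 × 4.8% = 11340.24
Specific component: 4331 × 2.27 = 9831.37
Import duty = 11340.24 + 9831.37 = 21171.61
Buyer bears: destination terminal 326.32 + brokerage 107.37 + delivery 868.73 + duty 21171.61 = 22474.03
Landed cost = invoice 236255.04 + 22474.03 = 258729.07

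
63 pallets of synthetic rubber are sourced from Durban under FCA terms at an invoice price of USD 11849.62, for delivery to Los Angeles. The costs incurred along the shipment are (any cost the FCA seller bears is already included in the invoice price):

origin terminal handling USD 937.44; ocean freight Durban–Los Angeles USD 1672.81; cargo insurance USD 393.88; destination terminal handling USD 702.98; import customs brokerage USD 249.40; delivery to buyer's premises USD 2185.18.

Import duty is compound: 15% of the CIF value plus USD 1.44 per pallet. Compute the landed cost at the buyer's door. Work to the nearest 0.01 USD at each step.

Total landed cost: USD 20310.09

FCA: the seller delivers export-cleared goods to the carrier; the buyer bears costs from that point.
CIF value = FCA price + origin terminal + freight + insurance = 11849.62 + 937.44 + 1672.81 + 393.88 = 14853.75
Ad valorem component: 14853.75 × 15% = 2228.06
Specific component: 63 × 1.44 = 90.72
Import duty = 2228.06 + 90.72 = 2318.78
Buyer bears: origin terminal 937.44 + freight 1672.81 + insurance 393.88 + destination terminal 702.98 + brokerage 249.40 + delivery 2185.18 + duty 2318.78 = 8460.47
Landed cost = invoice 11849.62 + 8460.47 = 20310.09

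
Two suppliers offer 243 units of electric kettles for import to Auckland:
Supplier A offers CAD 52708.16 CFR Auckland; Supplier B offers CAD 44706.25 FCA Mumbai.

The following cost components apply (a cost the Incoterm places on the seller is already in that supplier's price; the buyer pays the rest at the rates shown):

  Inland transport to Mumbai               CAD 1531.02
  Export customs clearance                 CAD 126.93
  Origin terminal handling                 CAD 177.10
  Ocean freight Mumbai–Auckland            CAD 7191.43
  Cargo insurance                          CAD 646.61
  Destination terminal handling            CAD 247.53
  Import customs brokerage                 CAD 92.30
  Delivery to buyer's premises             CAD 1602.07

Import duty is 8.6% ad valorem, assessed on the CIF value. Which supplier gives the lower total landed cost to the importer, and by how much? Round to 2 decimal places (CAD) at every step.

Supplier B is cheaper by CAD 687.85

Supplier A (CFR):
CIF value = CFR price + insurance = 52708.16 + 646.61 = 53354.77
Import duty = 53354.77 × 8.6% = 4588.51
Buyer bears (A): 646.61 + 247.53 + 92.30 + 1602.07 = 2588.51
Landed cost (A) = invoice 52708.16 + 2588.51 + duty 4588.51 = 59885.18
Supplier B (FCA):
CIF value = FCA price + origin terminal + freight + insurance = 44706.25 + 177.10 + 7191.43 + 646.61 = 52721.39
Import duty = 52721.39 × 8.6% = 4534.04
Buyer bears (B): 177.10 + 7191.43 + 646.61 + 247.53 + 92.30 + 1602.07 = 9957.04
Landed cost (B) = invoice 44706.25 + 9957.04 + duty 4534.04 = 59197.33
Difference = |59885.18 − 59197.33| = 687.85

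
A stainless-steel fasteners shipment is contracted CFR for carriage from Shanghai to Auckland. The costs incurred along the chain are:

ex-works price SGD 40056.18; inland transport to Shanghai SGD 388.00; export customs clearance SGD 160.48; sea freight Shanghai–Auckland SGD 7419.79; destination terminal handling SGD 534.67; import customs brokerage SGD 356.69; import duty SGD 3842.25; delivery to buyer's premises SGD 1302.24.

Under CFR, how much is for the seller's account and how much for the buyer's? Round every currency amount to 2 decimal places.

CFR: the seller pays costs through ocean freight to the destination port, but not insurance.
Seller's account: goods 40056.18 + inland to port 388.00 + export clearance 160.48 + freight 7419.79 = 48024.45
Buyer's account: destination terminal 534.67 + brokerage 356.69 + duty 3842.25 + delivery 1302.24 = 6035.85

Seller: SGD 48024.45; buyer: SGD 6035.85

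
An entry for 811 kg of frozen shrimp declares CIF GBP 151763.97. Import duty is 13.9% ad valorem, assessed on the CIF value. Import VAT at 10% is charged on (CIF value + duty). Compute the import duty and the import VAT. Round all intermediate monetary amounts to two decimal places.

Import duty: GBP 21095.19; import VAT: GBP 17285.92

Import duty = 151763.97 × 13.9% = 21095.19
VAT base = CIF + duty = 151763.97 + 21095.19 = 172859.16
Import VAT = 172859.16 × 10% = 17285.92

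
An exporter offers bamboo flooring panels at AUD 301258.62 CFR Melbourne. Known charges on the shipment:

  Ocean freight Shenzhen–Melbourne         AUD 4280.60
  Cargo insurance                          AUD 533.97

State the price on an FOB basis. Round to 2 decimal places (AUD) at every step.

FOB price: AUD 296978.02

Not relevant to the conversion: insurance — on the buyer under both terms; not part of either seller's price.
From CFR to FOB, the seller no longer bears: freight.
FOB price = 301258.62 − 4280.60 = 296978.02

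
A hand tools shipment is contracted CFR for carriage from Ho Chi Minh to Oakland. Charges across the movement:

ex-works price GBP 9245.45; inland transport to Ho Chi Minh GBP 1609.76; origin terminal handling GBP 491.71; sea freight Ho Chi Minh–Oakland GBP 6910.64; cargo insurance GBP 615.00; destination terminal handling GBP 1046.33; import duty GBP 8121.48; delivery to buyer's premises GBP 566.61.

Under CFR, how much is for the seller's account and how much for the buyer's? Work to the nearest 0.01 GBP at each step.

CFR: the seller pays costs through ocean freight to the destination port, but not insurance.
Seller's account: goods 9245.45 + inland to port 1609.76 + origin terminal 491.71 + freight 6910.64 = 18257.56
Buyer's account: insurance 615.00 + destination terminal 1046.33 + duty 8121.48 + delivery 566.61 = 10349.42

Seller: GBP 18257.56; buyer: GBP 10349.42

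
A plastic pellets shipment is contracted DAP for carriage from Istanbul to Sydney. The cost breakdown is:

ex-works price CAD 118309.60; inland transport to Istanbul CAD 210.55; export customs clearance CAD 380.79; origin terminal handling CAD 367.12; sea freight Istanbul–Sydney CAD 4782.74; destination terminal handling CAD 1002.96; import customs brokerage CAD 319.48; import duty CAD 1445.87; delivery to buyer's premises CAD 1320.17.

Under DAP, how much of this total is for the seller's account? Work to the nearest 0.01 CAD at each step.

Seller's account: CAD 126373.93

DAP: the seller bears all costs to the named destination except import duty and clearance.
Seller's account: goods 118309.60 + inland to port 210.55 + export clearance 380.79 + origin terminal 367.12 + freight 4782.74 + destination terminal 1002.96 + delivery 1320.17 = 126373.93
Buyer's account: brokerage 319.48 + duty 1445.87 = 1765.35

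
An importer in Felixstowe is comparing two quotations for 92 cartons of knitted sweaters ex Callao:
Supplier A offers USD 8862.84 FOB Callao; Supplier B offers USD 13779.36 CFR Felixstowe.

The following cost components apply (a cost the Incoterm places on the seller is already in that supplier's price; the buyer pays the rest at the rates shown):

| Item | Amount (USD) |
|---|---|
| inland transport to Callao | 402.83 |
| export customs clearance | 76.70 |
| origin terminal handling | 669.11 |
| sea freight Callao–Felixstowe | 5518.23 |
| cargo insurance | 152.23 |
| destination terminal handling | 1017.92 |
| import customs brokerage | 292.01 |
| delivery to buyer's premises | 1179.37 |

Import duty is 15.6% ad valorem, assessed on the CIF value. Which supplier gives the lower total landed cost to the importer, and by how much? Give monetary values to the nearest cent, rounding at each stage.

Supplier B is cheaper by USD 695.57

Supplier A (FOB):
CIF value = FOB price + freight + insurance = 8862.84 + 5518.23 + 152.23 = 14533.30
Import duty = 14533.30 × 15.6% = 2267.19
Buyer bears (A): 5518.23 + 152.23 + 1017.92 + 292.01 + 1179.37 = 8159.76
Landed cost (A) = invoice 8862.84 + 8159.76 + duty 2267.19 = 19289.79
Supplier B (CFR):
CIF value = CFR price + insurance = 13779.36 + 152.23 = 13931.59
Import duty = 13931.59 × 15.6% = 2173.33
Buyer bears (B): 152.23 + 1017.92 + 292.01 + 1179.37 = 2641.53
Landed cost (B) = invoice 13779.36 + 2641.53 + duty 2173.33 = 18594.22
Difference = |19289.79 − 18594.22| = 695.57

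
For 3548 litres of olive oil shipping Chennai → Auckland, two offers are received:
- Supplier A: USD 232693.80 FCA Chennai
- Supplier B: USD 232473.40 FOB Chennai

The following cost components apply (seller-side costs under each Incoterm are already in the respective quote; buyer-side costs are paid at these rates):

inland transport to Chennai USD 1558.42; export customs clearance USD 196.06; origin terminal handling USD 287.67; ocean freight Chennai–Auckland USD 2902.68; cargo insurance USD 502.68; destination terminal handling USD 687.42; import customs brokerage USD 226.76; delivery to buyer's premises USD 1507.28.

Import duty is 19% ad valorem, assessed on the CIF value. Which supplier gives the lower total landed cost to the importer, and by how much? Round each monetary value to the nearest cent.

Supplier A (FCA):
CIF value = FCA price + origin terminal + freight + insurance = 232693.80 + 287.67 + 2902.68 + 502.68 = 236386.83
Import duty = 236386.83 × 19% = 44913.50
Buyer bears (A): 287.67 + 2902.68 + 502.68 + 687.42 + 226.76 + 1507.28 = 6114.49
Landed cost (A) = invoice 232693.80 + 6114.49 + duty 44913.50 = 283721.79
Supplier B (FOB):
CIF value = FOB price + freight + insurance = 232473.40 + 2902.68 + 502.68 = 235878.76
Import duty = 235878.76 × 19% = 44816.96
Buyer bears (B): 2902.68 + 502.68 + 687.42 + 226.76 + 1507.28 = 5826.82
Landed cost (B) = invoice 232473.40 + 5826.82 + duty 44816.96 = 283117.18
Difference = |283721.79 − 283117.18| = 604.61

Supplier B is cheaper by USD 604.61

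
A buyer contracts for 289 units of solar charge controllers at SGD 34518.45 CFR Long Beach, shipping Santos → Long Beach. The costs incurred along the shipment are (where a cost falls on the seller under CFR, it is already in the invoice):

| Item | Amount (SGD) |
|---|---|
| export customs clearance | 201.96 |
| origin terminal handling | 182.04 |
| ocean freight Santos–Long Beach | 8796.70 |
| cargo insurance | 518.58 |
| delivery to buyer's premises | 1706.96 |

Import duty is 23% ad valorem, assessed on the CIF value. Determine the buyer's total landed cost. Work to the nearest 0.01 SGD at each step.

CFR: the seller pays costs through ocean freight to the destination port, but not insurance.
Already in the invoice (seller's account under CFR): export clearance, origin terminal, freight — exclude.
CIF value = CFR price + insurance = 34518.45 + 518.58 = 35037.03
Import duty = 35037.03 × 23% = 8058.52
Buyer bears: insurance 518.58 + delivery 1706.96 + duty 8058.52 = 10284.06
Landed cost = invoice 34518.45 + 10284.06 = 44802.51

Total landed cost: SGD 44802.51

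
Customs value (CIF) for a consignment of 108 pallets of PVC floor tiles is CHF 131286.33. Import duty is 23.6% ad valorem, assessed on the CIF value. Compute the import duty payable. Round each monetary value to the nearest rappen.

Import duty = 131286.33 × 23.6% = 30983.57

Import duty: CHF 30983.57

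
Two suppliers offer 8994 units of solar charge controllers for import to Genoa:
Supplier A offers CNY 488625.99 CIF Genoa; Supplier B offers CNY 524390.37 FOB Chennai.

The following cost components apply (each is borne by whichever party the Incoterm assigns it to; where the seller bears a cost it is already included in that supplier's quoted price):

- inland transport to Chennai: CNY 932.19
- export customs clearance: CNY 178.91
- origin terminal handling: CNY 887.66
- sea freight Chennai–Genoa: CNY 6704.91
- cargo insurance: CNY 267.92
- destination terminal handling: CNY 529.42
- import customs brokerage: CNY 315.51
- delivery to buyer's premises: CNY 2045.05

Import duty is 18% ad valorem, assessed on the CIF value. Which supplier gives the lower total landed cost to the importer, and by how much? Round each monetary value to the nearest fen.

Supplier A (CIF):
The CIF price already equals the CIF value: 488625.99
Import duty = 488625.99 × 18% = 87952.68
Buyer bears (A): 529.42 + 315.51 + 2045.05 = 2889.98
Landed cost (A) = invoice 488625.99 + 2889.98 + duty 87952.68 = 579468.65
Supplier B (FOB):
CIF value = FOB price + freight + insurance = 524390.37 + 6704.91 + 267.92 = 531363.20
Import duty = 531363.20 × 18% = 95645.38
Buyer bears (B): 6704.91 + 267.92 + 529.42 + 315.51 + 2045.05 = 9862.81
Landed cost (B) = invoice 524390.37 + 9862.81 + duty 95645.38 = 629898.56
Difference = |579468.65 − 629898.56| = 50429.91

Supplier A is cheaper by CNY 50429.91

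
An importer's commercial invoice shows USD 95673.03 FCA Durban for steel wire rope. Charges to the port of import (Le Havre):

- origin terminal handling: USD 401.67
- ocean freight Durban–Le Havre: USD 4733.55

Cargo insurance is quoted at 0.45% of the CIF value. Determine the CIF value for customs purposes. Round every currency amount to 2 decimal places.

Let C be the CIF value. C = FCA price + pre-shipment costs + freight + 0.45% × C
C − 0.45% × C = 95673.03 + 401.67 + 4733.55
0.9955 × C = 100808.25
C = 100808.25 / 0.9955 = 101263.94
Insurance premium = 0.45% × 101263.94 = 455.69

CIF value: USD 101263.94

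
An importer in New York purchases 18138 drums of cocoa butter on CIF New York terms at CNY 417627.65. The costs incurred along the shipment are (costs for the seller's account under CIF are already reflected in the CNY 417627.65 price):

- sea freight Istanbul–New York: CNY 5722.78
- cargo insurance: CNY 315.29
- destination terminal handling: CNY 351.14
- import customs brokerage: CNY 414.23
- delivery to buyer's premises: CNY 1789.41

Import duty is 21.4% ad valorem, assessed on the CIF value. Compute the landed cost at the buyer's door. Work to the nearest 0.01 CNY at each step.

CIF: the seller pays costs through ocean freight and marine insurance to the destination port.
Already in the invoice (seller's account under CIF): freight, insurance — exclude.
The CIF price already equals the CIF value: 417627.65
Import duty = 417627.65 × 21.4% = 89372.32
Buyer bears: destination terminal 351.14 + brokerage 414.23 + delivery 1789.41 + duty 89372.32 = 91927.10
Landed cost = invoice 417627.65 + 91927.10 = 509554.75

Total landed cost: CNY 509554.75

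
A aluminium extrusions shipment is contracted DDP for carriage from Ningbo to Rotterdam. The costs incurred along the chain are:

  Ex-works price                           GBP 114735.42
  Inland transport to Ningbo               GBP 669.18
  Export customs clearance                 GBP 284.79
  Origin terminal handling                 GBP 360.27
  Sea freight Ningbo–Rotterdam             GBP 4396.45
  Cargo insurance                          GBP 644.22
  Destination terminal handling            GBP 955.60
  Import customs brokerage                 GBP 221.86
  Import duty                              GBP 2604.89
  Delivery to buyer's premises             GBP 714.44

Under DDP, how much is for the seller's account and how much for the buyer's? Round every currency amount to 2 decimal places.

Seller: GBP 125587.12; buyer: GBP 0.00

DDP: the seller bears all costs including import duty.
Seller's account: goods 114735.42 + inland to port 669.18 + export clearance 284.79 + origin terminal 360.27 + freight 4396.45 + insurance 644.22 + destination terminal 955.60 + brokerage 221.86 + duty 2604.89 + delivery 714.44 = 125587.12
Buyer's account: 0.00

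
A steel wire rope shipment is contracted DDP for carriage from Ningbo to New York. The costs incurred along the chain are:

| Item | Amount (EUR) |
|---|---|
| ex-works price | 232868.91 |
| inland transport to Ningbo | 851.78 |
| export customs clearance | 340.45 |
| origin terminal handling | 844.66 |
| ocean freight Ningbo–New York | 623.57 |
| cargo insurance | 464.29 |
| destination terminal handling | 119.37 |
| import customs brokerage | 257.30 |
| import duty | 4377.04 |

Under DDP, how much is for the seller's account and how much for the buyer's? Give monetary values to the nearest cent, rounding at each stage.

Seller: EUR 240747.37; buyer: EUR 0.00

DDP: the seller bears all costs including import duty.
Seller's account: goods 232868.91 + inland to port 851.78 + export clearance 340.45 + origin terminal 844.66 + freight 623.57 + insurance 464.29 + destination terminal 119.37 + brokerage 257.30 + duty 4377.04 = 240747.37
Buyer's account: 0.00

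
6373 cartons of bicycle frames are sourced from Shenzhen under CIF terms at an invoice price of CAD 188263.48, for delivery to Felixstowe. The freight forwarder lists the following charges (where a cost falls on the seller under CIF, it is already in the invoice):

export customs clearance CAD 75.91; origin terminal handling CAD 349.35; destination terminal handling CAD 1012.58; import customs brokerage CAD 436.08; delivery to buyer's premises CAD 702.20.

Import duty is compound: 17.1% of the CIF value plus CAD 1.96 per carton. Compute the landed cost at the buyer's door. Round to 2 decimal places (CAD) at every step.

CIF: the seller pays costs through ocean freight and marine insurance to the destination port.
Already in the invoice (seller's account under CIF): export clearance, origin terminal — exclude.
The CIF price already equals the CIF value: 188263.48
Ad valorem component: 188263.48 × 17.1% = 32193.06
Specific component: 6373 × 1.96 = 12491.08
Import duty = 32193.06 + 12491.08 = 44684.14
Buyer bears: destination terminal 1012.58 + brokerage 436.08 + delivery 702.20 + duty 44684.14 = 46835.00
Landed cost = invoice 188263.48 + 46835.00 = 235098.48

Total landed cost: CAD 235098.48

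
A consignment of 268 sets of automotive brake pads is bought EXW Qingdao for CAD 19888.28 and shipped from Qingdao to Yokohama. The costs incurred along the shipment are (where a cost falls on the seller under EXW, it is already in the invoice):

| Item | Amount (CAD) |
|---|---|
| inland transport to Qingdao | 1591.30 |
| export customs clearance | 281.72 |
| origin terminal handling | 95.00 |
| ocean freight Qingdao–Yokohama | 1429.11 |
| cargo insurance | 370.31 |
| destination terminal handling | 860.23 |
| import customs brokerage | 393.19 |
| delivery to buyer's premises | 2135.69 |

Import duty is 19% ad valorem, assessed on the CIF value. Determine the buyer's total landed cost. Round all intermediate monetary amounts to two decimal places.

EXW: the seller makes goods available at their premises; the buyer bears all onward costs.
CIF value = EXW price + inland to port + export clearance + origin terminal + freight + insurance = 19888.28 + 1591.30 + 281.72 + 95.00 + 1429.11 + 370.31 = 23655.72
Import duty = 23655.72 × 19% = 4494.59
Buyer bears: inland to port 1591.30 + export clearance 281.72 + origin terminal 95.00 + freight 1429.11 + insurance 370.31 + destination terminal 860.23 + brokerage 393.19 + delivery 2135.69 + duty 4494.59 = 11651.14
Landed cost = invoice 19888.28 + 11651.14 = 31539.42

Total landed cost: CAD 31539.42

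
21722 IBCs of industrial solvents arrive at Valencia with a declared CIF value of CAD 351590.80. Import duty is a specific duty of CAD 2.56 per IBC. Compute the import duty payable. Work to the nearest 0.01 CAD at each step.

Import duty = 21722 × 2.56 = 55608.32

Import duty: CAD 55608.32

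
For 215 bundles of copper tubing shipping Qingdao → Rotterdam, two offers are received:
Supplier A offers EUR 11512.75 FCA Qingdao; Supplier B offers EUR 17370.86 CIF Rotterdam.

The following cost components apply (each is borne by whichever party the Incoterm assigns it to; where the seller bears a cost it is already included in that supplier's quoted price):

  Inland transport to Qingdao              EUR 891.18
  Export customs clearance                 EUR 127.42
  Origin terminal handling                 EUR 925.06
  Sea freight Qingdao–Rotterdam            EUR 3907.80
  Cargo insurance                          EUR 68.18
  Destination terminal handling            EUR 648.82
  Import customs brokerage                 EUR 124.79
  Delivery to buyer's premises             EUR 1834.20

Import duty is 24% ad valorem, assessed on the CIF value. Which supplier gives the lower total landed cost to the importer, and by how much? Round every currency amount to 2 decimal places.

Supplier A is cheaper by EUR 1186.77

Supplier A (FCA):
CIF value = FCA price + origin terminal + freight + insurance = 11512.75 + 925.06 + 3907.80 + 68.18 = 16413.79
Import duty = 16413.79 × 24% = 3939.31
Buyer bears (A): 925.06 + 3907.80 + 68.18 + 648.82 + 124.79 + 1834.20 = 7508.85
Landed cost (A) = invoice 11512.75 + 7508.85 + duty 3939.31 = 22960.91
Supplier B (CIF):
The CIF price already equals the CIF value: 17370.86
Import duty = 17370.86 × 24% = 4169.01
Buyer bears (B): 648.82 + 124.79 + 1834.20 = 2607.81
Landed cost (B) = invoice 17370.86 + 2607.81 + duty 4169.01 = 24147.68
Difference = |22960.91 − 24147.68| = 1186.77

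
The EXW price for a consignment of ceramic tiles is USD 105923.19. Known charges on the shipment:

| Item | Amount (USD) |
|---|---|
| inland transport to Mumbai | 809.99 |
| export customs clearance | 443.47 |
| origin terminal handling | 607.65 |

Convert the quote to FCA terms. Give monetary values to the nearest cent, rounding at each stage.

FCA price: USD 107176.65

Not relevant to the conversion: origin terminal — on the buyer under both terms; not part of either seller's price.
From EXW to FCA, the seller additionally bears: inland to port, export clearance.
FCA price = 105923.19 + 809.99 + 443.47 = 107176.65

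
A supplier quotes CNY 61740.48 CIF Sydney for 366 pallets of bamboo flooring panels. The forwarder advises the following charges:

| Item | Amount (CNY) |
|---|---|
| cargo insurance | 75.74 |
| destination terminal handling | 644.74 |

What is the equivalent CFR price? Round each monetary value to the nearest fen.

CFR price: CNY 61664.74

Not relevant to the conversion: destination terminal — on the buyer under both terms; not part of either seller's price.
From CIF to CFR, the seller no longer bears: insurance.
CFR price = 61740.48 − 75.74 = 61664.74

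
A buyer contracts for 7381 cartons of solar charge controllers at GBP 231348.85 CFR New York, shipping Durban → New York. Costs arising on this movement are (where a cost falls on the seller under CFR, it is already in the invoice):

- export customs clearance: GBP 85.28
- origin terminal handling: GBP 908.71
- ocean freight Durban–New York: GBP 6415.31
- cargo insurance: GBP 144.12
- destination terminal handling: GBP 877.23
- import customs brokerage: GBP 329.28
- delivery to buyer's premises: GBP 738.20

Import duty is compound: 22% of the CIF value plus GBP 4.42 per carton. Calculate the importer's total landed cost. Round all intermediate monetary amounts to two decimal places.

Total landed cost: GBP 316990.15

CFR: the seller pays costs through ocean freight to the destination port, but not insurance.
Already in the invoice (seller's account under CFR): export clearance, origin terminal, freight — exclude.
CIF value = CFR price + insurance = 231348.85 + 144.12 = 231492.97
Ad valorem component: 231492.97 × 22% = 50928.45
Specific component: 7381 × 4.42 = 32624.02
Import duty = 50928.45 + 32624.02 = 83552.47
Buyer bears: insurance 144.12 + destination terminal 877.23 + brokerage 329.28 + delivery 738.20 + duty 83552.47 = 85641.30
Landed cost = invoice 231348.85 + 85641.30 = 316990.15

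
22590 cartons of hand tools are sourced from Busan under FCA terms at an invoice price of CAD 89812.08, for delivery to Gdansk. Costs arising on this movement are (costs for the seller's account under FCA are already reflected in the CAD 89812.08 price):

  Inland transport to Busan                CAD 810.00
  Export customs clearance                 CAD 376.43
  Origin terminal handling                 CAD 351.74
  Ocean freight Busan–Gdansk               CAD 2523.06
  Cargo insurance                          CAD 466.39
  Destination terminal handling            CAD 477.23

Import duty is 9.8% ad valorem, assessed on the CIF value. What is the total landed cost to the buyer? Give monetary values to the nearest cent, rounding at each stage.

FCA: the seller delivers export-cleared goods to the carrier; the buyer bears costs from that point.
Already in the invoice (seller's account under FCA): inland to port, export clearance — exclude.
CIF value = FCA price + origin terminal + freight + insurance = 89812.08 + 351.74 + 2523.06 + 466.39 = 93153.27
Import duty = 93153.27 × 9.8% = 9129.02
Buyer bears: origin terminal 351.74 + freight 2523.06 + insurance 466.39 + destination terminal 477.23 + duty 9129.02 = 12947.44
Landed cost = invoice 89812.08 + 12947.44 = 102759.52

Total landed cost: CAD 102759.52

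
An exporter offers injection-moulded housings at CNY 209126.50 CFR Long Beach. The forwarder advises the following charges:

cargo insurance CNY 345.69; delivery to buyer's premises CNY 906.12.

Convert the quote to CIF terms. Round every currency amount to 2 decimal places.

Not relevant to the conversion: delivery — on the buyer under both terms; not part of either seller's price.
From CFR to CIF, the seller additionally bears: insurance.
CIF price = 209126.50 + 345.69 = 209472.19

CIF price: CNY 209472.19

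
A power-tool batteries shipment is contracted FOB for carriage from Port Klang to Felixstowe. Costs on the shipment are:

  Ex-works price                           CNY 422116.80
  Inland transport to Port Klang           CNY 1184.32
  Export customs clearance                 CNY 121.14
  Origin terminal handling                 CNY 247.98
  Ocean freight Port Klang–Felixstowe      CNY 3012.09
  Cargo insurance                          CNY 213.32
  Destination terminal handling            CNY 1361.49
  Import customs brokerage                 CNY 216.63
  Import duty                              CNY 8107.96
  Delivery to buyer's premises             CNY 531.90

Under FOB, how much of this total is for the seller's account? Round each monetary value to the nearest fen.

Seller's account: CNY 423670.24

FOB: the seller bears costs until goods are on board at the origin port; the buyer bears freight, insurance and all costs thereafter.
Seller's account: goods 422116.80 + inland to port 1184.32 + export clearance 121.14 + origin terminal 247.98 = 423670.24
Buyer's account: freight 3012.09 + insurance 213.32 + destination terminal 1361.49 + brokerage 216.63 + duty 8107.96 + delivery 531.90 = 13443.39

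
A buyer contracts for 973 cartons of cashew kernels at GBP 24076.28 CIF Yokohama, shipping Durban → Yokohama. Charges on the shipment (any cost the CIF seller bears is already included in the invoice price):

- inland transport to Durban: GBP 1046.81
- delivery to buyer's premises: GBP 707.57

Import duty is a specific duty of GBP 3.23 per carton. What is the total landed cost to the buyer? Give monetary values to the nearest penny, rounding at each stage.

Total landed cost: GBP 27926.64

CIF: the seller pays costs through ocean freight and marine insurance to the destination port.
Already in the invoice (seller's account under CIF): inland to port — exclude.
The CIF price already equals the CIF value: 24076.28
Import duty = 973 × 3.23 = 3142.79
Buyer bears: delivery 707.57 + duty 3142.79 = 3850.36
Landed cost = invoice 24076.28 + 3850.36 = 27926.64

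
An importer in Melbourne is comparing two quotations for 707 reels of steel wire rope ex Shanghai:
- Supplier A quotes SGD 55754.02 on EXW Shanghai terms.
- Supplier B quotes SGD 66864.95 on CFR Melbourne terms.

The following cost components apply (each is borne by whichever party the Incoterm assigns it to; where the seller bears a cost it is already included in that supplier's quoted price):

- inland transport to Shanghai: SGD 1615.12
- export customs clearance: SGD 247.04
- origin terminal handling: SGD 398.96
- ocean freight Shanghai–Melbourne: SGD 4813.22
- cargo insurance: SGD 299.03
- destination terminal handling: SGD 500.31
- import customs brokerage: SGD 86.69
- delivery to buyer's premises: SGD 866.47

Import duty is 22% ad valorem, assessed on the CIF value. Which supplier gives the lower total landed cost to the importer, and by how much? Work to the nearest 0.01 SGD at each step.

Supplier A is cheaper by SGD 4924.64

Supplier A (EXW):
CIF value = EXW price + inland to port + export clearance + origin terminal + freight + insurance = 55754.02 + 1615.12 + 247.04 + 398.96 + 4813.22 + 299.03 = 63127.39
Import duty = 63127.39 × 22% = 13888.03
Buyer bears (A): 1615.12 + 247.04 + 398.96 + 4813.22 + 299.03 + 500.31 + 86.69 + 866.47 = 8826.84
Landed cost (A) = invoice 55754.02 + 8826.84 + duty 13888.03 = 78468.89
Supplier B (CFR):
CIF value = CFR price + insurance = 66864.95 + 299.03 = 67163.98
Import duty = 67163.98 × 22% = 14776.08
Buyer bears (B): 299.03 + 500.31 + 86.69 + 866.47 = 1752.50
Landed cost (B) = invoice 66864.95 + 1752.50 + duty 14776.08 = 83393.53
Difference = |78468.89 − 83393.53| = 4924.64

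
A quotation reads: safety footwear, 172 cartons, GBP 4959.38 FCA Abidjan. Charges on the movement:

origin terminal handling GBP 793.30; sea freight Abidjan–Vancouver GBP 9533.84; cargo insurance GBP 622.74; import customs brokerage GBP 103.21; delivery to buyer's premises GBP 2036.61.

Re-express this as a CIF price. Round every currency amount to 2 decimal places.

CIF price: GBP 15909.26

Not relevant to the conversion: delivery, brokerage — on the buyer under both terms; not part of either seller's price.
From FCA to CIF, the seller additionally bears: origin terminal, freight, insurance.
CIF price = 4959.38 + 793.30 + 9533.84 + 622.74 = 15909.26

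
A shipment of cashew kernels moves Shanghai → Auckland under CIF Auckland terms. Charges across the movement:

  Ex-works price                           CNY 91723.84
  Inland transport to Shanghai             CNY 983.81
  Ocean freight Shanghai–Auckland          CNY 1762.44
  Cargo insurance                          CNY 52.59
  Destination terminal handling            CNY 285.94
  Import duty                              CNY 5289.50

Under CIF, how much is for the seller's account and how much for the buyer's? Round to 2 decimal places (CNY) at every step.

Seller: CNY 94522.68; buyer: CNY 5575.44

CIF: the seller pays costs through ocean freight and marine insurance to the destination port.
Seller's account: goods 91723.84 + inland to port 983.81 + freight 1762.44 + insurance 52.59 = 94522.68
Buyer's account: destination terminal 285.94 + duty 5289.50 = 5575.44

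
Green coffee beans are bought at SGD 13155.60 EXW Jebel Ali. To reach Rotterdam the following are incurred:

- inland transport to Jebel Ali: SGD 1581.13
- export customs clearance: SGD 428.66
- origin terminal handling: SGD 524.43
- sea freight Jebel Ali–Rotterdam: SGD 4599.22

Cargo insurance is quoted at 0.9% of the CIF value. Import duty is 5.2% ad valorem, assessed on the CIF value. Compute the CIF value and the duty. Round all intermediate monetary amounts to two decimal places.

Let C be the CIF value. C = EXW price + pre-shipment costs + freight + 0.9% × C
C − 0.9% × C = 13155.60 + 1581.13 + 428.66 + 524.43 + 4599.22
0.991 × C = 20289.04
C = 20289.04 / 0.991 = 20473.30
Insurance premium = 0.9% × 20473.30 = 184.26
Import duty = 20473.30 × 5.2% = 1064.61

CIF value: SGD 20473.30; import duty: SGD 1064.61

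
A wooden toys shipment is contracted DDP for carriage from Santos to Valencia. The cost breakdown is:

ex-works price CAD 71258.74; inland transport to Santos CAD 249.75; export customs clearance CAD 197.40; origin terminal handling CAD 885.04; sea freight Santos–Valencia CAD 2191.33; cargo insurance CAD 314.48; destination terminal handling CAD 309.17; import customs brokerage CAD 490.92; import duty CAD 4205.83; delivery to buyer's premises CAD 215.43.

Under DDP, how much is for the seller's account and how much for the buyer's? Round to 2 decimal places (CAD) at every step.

Seller: CAD 80318.09; buyer: CAD 0.00

DDP: the seller bears all costs including import duty.
Seller's account: goods 71258.74 + inland to port 249.75 + export clearance 197.40 + origin terminal 885.04 + freight 2191.33 + insurance 314.48 + destination terminal 309.17 + brokerage 490.92 + duty 4205.83 + delivery 215.43 = 80318.09
Buyer's account: 0.00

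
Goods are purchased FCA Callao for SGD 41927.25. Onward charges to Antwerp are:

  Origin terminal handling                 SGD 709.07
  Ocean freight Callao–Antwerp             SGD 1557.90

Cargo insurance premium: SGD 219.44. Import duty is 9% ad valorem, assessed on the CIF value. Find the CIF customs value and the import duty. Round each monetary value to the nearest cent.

CIF = FCA price + pre-shipment costs + freight + insurance
CIF = 41927.25 + 709.07 + 1557.90 + 219.44 = 44413.66
Import duty = 44413.66 × 9% = 3997.23

CIF value: SGD 44413.66; import duty: SGD 3997.23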